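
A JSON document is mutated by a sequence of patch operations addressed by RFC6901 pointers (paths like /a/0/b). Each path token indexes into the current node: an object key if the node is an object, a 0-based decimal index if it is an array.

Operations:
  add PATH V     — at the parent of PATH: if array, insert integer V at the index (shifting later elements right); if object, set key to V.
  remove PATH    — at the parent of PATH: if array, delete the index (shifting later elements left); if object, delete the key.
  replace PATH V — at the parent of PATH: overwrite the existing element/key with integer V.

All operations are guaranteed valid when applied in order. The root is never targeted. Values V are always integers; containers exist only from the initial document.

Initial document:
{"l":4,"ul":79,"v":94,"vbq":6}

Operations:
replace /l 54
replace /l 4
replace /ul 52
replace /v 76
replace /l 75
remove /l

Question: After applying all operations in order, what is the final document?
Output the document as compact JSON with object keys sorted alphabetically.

Answer: {"ul":52,"v":76,"vbq":6}

Derivation:
After op 1 (replace /l 54): {"l":54,"ul":79,"v":94,"vbq":6}
After op 2 (replace /l 4): {"l":4,"ul":79,"v":94,"vbq":6}
After op 3 (replace /ul 52): {"l":4,"ul":52,"v":94,"vbq":6}
After op 4 (replace /v 76): {"l":4,"ul":52,"v":76,"vbq":6}
After op 5 (replace /l 75): {"l":75,"ul":52,"v":76,"vbq":6}
After op 6 (remove /l): {"ul":52,"v":76,"vbq":6}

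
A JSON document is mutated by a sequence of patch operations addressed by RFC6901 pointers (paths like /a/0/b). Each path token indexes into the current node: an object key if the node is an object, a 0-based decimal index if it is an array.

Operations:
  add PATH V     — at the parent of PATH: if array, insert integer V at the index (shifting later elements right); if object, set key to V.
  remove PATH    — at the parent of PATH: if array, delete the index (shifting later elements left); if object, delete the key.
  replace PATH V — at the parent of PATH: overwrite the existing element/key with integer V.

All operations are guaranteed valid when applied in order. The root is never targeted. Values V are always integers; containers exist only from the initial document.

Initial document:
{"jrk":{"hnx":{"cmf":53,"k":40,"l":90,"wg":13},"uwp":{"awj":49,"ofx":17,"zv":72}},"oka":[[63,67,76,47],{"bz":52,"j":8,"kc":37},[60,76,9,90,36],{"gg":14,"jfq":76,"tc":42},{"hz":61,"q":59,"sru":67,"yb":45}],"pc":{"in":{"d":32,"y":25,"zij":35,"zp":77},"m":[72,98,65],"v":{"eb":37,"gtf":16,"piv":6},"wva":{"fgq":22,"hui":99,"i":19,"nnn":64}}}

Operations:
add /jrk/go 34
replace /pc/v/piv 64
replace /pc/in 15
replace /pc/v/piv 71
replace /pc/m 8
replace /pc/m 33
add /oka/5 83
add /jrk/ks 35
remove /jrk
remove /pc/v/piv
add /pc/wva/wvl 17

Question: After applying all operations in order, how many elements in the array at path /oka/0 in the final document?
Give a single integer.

After op 1 (add /jrk/go 34): {"jrk":{"go":34,"hnx":{"cmf":53,"k":40,"l":90,"wg":13},"uwp":{"awj":49,"ofx":17,"zv":72}},"oka":[[63,67,76,47],{"bz":52,"j":8,"kc":37},[60,76,9,90,36],{"gg":14,"jfq":76,"tc":42},{"hz":61,"q":59,"sru":67,"yb":45}],"pc":{"in":{"d":32,"y":25,"zij":35,"zp":77},"m":[72,98,65],"v":{"eb":37,"gtf":16,"piv":6},"wva":{"fgq":22,"hui":99,"i":19,"nnn":64}}}
After op 2 (replace /pc/v/piv 64): {"jrk":{"go":34,"hnx":{"cmf":53,"k":40,"l":90,"wg":13},"uwp":{"awj":49,"ofx":17,"zv":72}},"oka":[[63,67,76,47],{"bz":52,"j":8,"kc":37},[60,76,9,90,36],{"gg":14,"jfq":76,"tc":42},{"hz":61,"q":59,"sru":67,"yb":45}],"pc":{"in":{"d":32,"y":25,"zij":35,"zp":77},"m":[72,98,65],"v":{"eb":37,"gtf":16,"piv":64},"wva":{"fgq":22,"hui":99,"i":19,"nnn":64}}}
After op 3 (replace /pc/in 15): {"jrk":{"go":34,"hnx":{"cmf":53,"k":40,"l":90,"wg":13},"uwp":{"awj":49,"ofx":17,"zv":72}},"oka":[[63,67,76,47],{"bz":52,"j":8,"kc":37},[60,76,9,90,36],{"gg":14,"jfq":76,"tc":42},{"hz":61,"q":59,"sru":67,"yb":45}],"pc":{"in":15,"m":[72,98,65],"v":{"eb":37,"gtf":16,"piv":64},"wva":{"fgq":22,"hui":99,"i":19,"nnn":64}}}
After op 4 (replace /pc/v/piv 71): {"jrk":{"go":34,"hnx":{"cmf":53,"k":40,"l":90,"wg":13},"uwp":{"awj":49,"ofx":17,"zv":72}},"oka":[[63,67,76,47],{"bz":52,"j":8,"kc":37},[60,76,9,90,36],{"gg":14,"jfq":76,"tc":42},{"hz":61,"q":59,"sru":67,"yb":45}],"pc":{"in":15,"m":[72,98,65],"v":{"eb":37,"gtf":16,"piv":71},"wva":{"fgq":22,"hui":99,"i":19,"nnn":64}}}
After op 5 (replace /pc/m 8): {"jrk":{"go":34,"hnx":{"cmf":53,"k":40,"l":90,"wg":13},"uwp":{"awj":49,"ofx":17,"zv":72}},"oka":[[63,67,76,47],{"bz":52,"j":8,"kc":37},[60,76,9,90,36],{"gg":14,"jfq":76,"tc":42},{"hz":61,"q":59,"sru":67,"yb":45}],"pc":{"in":15,"m":8,"v":{"eb":37,"gtf":16,"piv":71},"wva":{"fgq":22,"hui":99,"i":19,"nnn":64}}}
After op 6 (replace /pc/m 33): {"jrk":{"go":34,"hnx":{"cmf":53,"k":40,"l":90,"wg":13},"uwp":{"awj":49,"ofx":17,"zv":72}},"oka":[[63,67,76,47],{"bz":52,"j":8,"kc":37},[60,76,9,90,36],{"gg":14,"jfq":76,"tc":42},{"hz":61,"q":59,"sru":67,"yb":45}],"pc":{"in":15,"m":33,"v":{"eb":37,"gtf":16,"piv":71},"wva":{"fgq":22,"hui":99,"i":19,"nnn":64}}}
After op 7 (add /oka/5 83): {"jrk":{"go":34,"hnx":{"cmf":53,"k":40,"l":90,"wg":13},"uwp":{"awj":49,"ofx":17,"zv":72}},"oka":[[63,67,76,47],{"bz":52,"j":8,"kc":37},[60,76,9,90,36],{"gg":14,"jfq":76,"tc":42},{"hz":61,"q":59,"sru":67,"yb":45},83],"pc":{"in":15,"m":33,"v":{"eb":37,"gtf":16,"piv":71},"wva":{"fgq":22,"hui":99,"i":19,"nnn":64}}}
After op 8 (add /jrk/ks 35): {"jrk":{"go":34,"hnx":{"cmf":53,"k":40,"l":90,"wg":13},"ks":35,"uwp":{"awj":49,"ofx":17,"zv":72}},"oka":[[63,67,76,47],{"bz":52,"j":8,"kc":37},[60,76,9,90,36],{"gg":14,"jfq":76,"tc":42},{"hz":61,"q":59,"sru":67,"yb":45},83],"pc":{"in":15,"m":33,"v":{"eb":37,"gtf":16,"piv":71},"wva":{"fgq":22,"hui":99,"i":19,"nnn":64}}}
After op 9 (remove /jrk): {"oka":[[63,67,76,47],{"bz":52,"j":8,"kc":37},[60,76,9,90,36],{"gg":14,"jfq":76,"tc":42},{"hz":61,"q":59,"sru":67,"yb":45},83],"pc":{"in":15,"m":33,"v":{"eb":37,"gtf":16,"piv":71},"wva":{"fgq":22,"hui":99,"i":19,"nnn":64}}}
After op 10 (remove /pc/v/piv): {"oka":[[63,67,76,47],{"bz":52,"j":8,"kc":37},[60,76,9,90,36],{"gg":14,"jfq":76,"tc":42},{"hz":61,"q":59,"sru":67,"yb":45},83],"pc":{"in":15,"m":33,"v":{"eb":37,"gtf":16},"wva":{"fgq":22,"hui":99,"i":19,"nnn":64}}}
After op 11 (add /pc/wva/wvl 17): {"oka":[[63,67,76,47],{"bz":52,"j":8,"kc":37},[60,76,9,90,36],{"gg":14,"jfq":76,"tc":42},{"hz":61,"q":59,"sru":67,"yb":45},83],"pc":{"in":15,"m":33,"v":{"eb":37,"gtf":16},"wva":{"fgq":22,"hui":99,"i":19,"nnn":64,"wvl":17}}}
Size at path /oka/0: 4

Answer: 4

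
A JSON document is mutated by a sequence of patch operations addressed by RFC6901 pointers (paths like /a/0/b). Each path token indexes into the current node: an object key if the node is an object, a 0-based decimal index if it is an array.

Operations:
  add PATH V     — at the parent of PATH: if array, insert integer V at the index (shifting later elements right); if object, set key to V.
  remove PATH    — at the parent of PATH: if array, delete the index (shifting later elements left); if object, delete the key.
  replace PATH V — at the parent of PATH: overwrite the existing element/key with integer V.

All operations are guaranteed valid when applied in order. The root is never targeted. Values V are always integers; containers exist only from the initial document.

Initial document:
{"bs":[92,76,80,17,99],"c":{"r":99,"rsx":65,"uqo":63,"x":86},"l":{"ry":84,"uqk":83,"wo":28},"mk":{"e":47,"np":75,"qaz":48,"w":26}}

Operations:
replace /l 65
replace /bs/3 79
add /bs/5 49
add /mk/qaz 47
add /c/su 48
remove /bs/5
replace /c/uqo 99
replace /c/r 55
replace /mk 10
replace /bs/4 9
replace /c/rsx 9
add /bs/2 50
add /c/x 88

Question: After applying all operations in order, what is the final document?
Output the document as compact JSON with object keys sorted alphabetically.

Answer: {"bs":[92,76,50,80,79,9],"c":{"r":55,"rsx":9,"su":48,"uqo":99,"x":88},"l":65,"mk":10}

Derivation:
After op 1 (replace /l 65): {"bs":[92,76,80,17,99],"c":{"r":99,"rsx":65,"uqo":63,"x":86},"l":65,"mk":{"e":47,"np":75,"qaz":48,"w":26}}
After op 2 (replace /bs/3 79): {"bs":[92,76,80,79,99],"c":{"r":99,"rsx":65,"uqo":63,"x":86},"l":65,"mk":{"e":47,"np":75,"qaz":48,"w":26}}
After op 3 (add /bs/5 49): {"bs":[92,76,80,79,99,49],"c":{"r":99,"rsx":65,"uqo":63,"x":86},"l":65,"mk":{"e":47,"np":75,"qaz":48,"w":26}}
After op 4 (add /mk/qaz 47): {"bs":[92,76,80,79,99,49],"c":{"r":99,"rsx":65,"uqo":63,"x":86},"l":65,"mk":{"e":47,"np":75,"qaz":47,"w":26}}
After op 5 (add /c/su 48): {"bs":[92,76,80,79,99,49],"c":{"r":99,"rsx":65,"su":48,"uqo":63,"x":86},"l":65,"mk":{"e":47,"np":75,"qaz":47,"w":26}}
After op 6 (remove /bs/5): {"bs":[92,76,80,79,99],"c":{"r":99,"rsx":65,"su":48,"uqo":63,"x":86},"l":65,"mk":{"e":47,"np":75,"qaz":47,"w":26}}
After op 7 (replace /c/uqo 99): {"bs":[92,76,80,79,99],"c":{"r":99,"rsx":65,"su":48,"uqo":99,"x":86},"l":65,"mk":{"e":47,"np":75,"qaz":47,"w":26}}
After op 8 (replace /c/r 55): {"bs":[92,76,80,79,99],"c":{"r":55,"rsx":65,"su":48,"uqo":99,"x":86},"l":65,"mk":{"e":47,"np":75,"qaz":47,"w":26}}
After op 9 (replace /mk 10): {"bs":[92,76,80,79,99],"c":{"r":55,"rsx":65,"su":48,"uqo":99,"x":86},"l":65,"mk":10}
After op 10 (replace /bs/4 9): {"bs":[92,76,80,79,9],"c":{"r":55,"rsx":65,"su":48,"uqo":99,"x":86},"l":65,"mk":10}
After op 11 (replace /c/rsx 9): {"bs":[92,76,80,79,9],"c":{"r":55,"rsx":9,"su":48,"uqo":99,"x":86},"l":65,"mk":10}
After op 12 (add /bs/2 50): {"bs":[92,76,50,80,79,9],"c":{"r":55,"rsx":9,"su":48,"uqo":99,"x":86},"l":65,"mk":10}
After op 13 (add /c/x 88): {"bs":[92,76,50,80,79,9],"c":{"r":55,"rsx":9,"su":48,"uqo":99,"x":88},"l":65,"mk":10}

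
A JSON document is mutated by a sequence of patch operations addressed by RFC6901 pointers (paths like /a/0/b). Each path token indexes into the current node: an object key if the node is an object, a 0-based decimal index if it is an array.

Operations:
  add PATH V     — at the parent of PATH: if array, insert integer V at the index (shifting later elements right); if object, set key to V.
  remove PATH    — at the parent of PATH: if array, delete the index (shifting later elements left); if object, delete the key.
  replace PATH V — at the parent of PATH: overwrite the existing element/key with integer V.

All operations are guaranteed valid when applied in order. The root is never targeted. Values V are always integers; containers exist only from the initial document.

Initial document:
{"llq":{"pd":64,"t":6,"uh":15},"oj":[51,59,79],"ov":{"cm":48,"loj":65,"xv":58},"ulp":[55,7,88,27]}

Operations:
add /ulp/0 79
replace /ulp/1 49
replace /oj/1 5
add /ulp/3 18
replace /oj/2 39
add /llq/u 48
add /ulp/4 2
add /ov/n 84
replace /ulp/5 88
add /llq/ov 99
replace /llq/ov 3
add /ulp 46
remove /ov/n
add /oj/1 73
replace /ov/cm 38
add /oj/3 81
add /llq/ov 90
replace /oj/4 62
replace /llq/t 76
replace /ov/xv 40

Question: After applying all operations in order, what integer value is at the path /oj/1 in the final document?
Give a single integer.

Answer: 73

Derivation:
After op 1 (add /ulp/0 79): {"llq":{"pd":64,"t":6,"uh":15},"oj":[51,59,79],"ov":{"cm":48,"loj":65,"xv":58},"ulp":[79,55,7,88,27]}
After op 2 (replace /ulp/1 49): {"llq":{"pd":64,"t":6,"uh":15},"oj":[51,59,79],"ov":{"cm":48,"loj":65,"xv":58},"ulp":[79,49,7,88,27]}
After op 3 (replace /oj/1 5): {"llq":{"pd":64,"t":6,"uh":15},"oj":[51,5,79],"ov":{"cm":48,"loj":65,"xv":58},"ulp":[79,49,7,88,27]}
After op 4 (add /ulp/3 18): {"llq":{"pd":64,"t":6,"uh":15},"oj":[51,5,79],"ov":{"cm":48,"loj":65,"xv":58},"ulp":[79,49,7,18,88,27]}
After op 5 (replace /oj/2 39): {"llq":{"pd":64,"t":6,"uh":15},"oj":[51,5,39],"ov":{"cm":48,"loj":65,"xv":58},"ulp":[79,49,7,18,88,27]}
After op 6 (add /llq/u 48): {"llq":{"pd":64,"t":6,"u":48,"uh":15},"oj":[51,5,39],"ov":{"cm":48,"loj":65,"xv":58},"ulp":[79,49,7,18,88,27]}
After op 7 (add /ulp/4 2): {"llq":{"pd":64,"t":6,"u":48,"uh":15},"oj":[51,5,39],"ov":{"cm":48,"loj":65,"xv":58},"ulp":[79,49,7,18,2,88,27]}
After op 8 (add /ov/n 84): {"llq":{"pd":64,"t":6,"u":48,"uh":15},"oj":[51,5,39],"ov":{"cm":48,"loj":65,"n":84,"xv":58},"ulp":[79,49,7,18,2,88,27]}
After op 9 (replace /ulp/5 88): {"llq":{"pd":64,"t":6,"u":48,"uh":15},"oj":[51,5,39],"ov":{"cm":48,"loj":65,"n":84,"xv":58},"ulp":[79,49,7,18,2,88,27]}
After op 10 (add /llq/ov 99): {"llq":{"ov":99,"pd":64,"t":6,"u":48,"uh":15},"oj":[51,5,39],"ov":{"cm":48,"loj":65,"n":84,"xv":58},"ulp":[79,49,7,18,2,88,27]}
After op 11 (replace /llq/ov 3): {"llq":{"ov":3,"pd":64,"t":6,"u":48,"uh":15},"oj":[51,5,39],"ov":{"cm":48,"loj":65,"n":84,"xv":58},"ulp":[79,49,7,18,2,88,27]}
After op 12 (add /ulp 46): {"llq":{"ov":3,"pd":64,"t":6,"u":48,"uh":15},"oj":[51,5,39],"ov":{"cm":48,"loj":65,"n":84,"xv":58},"ulp":46}
After op 13 (remove /ov/n): {"llq":{"ov":3,"pd":64,"t":6,"u":48,"uh":15},"oj":[51,5,39],"ov":{"cm":48,"loj":65,"xv":58},"ulp":46}
After op 14 (add /oj/1 73): {"llq":{"ov":3,"pd":64,"t":6,"u":48,"uh":15},"oj":[51,73,5,39],"ov":{"cm":48,"loj":65,"xv":58},"ulp":46}
After op 15 (replace /ov/cm 38): {"llq":{"ov":3,"pd":64,"t":6,"u":48,"uh":15},"oj":[51,73,5,39],"ov":{"cm":38,"loj":65,"xv":58},"ulp":46}
After op 16 (add /oj/3 81): {"llq":{"ov":3,"pd":64,"t":6,"u":48,"uh":15},"oj":[51,73,5,81,39],"ov":{"cm":38,"loj":65,"xv":58},"ulp":46}
After op 17 (add /llq/ov 90): {"llq":{"ov":90,"pd":64,"t":6,"u":48,"uh":15},"oj":[51,73,5,81,39],"ov":{"cm":38,"loj":65,"xv":58},"ulp":46}
After op 18 (replace /oj/4 62): {"llq":{"ov":90,"pd":64,"t":6,"u":48,"uh":15},"oj":[51,73,5,81,62],"ov":{"cm":38,"loj":65,"xv":58},"ulp":46}
After op 19 (replace /llq/t 76): {"llq":{"ov":90,"pd":64,"t":76,"u":48,"uh":15},"oj":[51,73,5,81,62],"ov":{"cm":38,"loj":65,"xv":58},"ulp":46}
After op 20 (replace /ov/xv 40): {"llq":{"ov":90,"pd":64,"t":76,"u":48,"uh":15},"oj":[51,73,5,81,62],"ov":{"cm":38,"loj":65,"xv":40},"ulp":46}
Value at /oj/1: 73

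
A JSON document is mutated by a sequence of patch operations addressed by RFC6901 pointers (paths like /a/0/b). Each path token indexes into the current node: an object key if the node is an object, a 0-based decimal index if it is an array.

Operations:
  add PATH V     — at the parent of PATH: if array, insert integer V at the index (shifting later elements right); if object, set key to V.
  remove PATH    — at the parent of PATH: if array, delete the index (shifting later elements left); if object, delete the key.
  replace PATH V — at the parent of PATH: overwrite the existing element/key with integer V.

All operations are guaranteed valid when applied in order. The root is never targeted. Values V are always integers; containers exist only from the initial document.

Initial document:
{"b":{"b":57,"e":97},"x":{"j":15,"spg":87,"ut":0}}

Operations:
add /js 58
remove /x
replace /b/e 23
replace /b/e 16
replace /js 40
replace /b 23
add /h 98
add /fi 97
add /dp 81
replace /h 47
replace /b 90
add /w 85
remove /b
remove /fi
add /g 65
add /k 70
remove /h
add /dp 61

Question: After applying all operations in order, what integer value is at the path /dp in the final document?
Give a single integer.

After op 1 (add /js 58): {"b":{"b":57,"e":97},"js":58,"x":{"j":15,"spg":87,"ut":0}}
After op 2 (remove /x): {"b":{"b":57,"e":97},"js":58}
After op 3 (replace /b/e 23): {"b":{"b":57,"e":23},"js":58}
After op 4 (replace /b/e 16): {"b":{"b":57,"e":16},"js":58}
After op 5 (replace /js 40): {"b":{"b":57,"e":16},"js":40}
After op 6 (replace /b 23): {"b":23,"js":40}
After op 7 (add /h 98): {"b":23,"h":98,"js":40}
After op 8 (add /fi 97): {"b":23,"fi":97,"h":98,"js":40}
After op 9 (add /dp 81): {"b":23,"dp":81,"fi":97,"h":98,"js":40}
After op 10 (replace /h 47): {"b":23,"dp":81,"fi":97,"h":47,"js":40}
After op 11 (replace /b 90): {"b":90,"dp":81,"fi":97,"h":47,"js":40}
After op 12 (add /w 85): {"b":90,"dp":81,"fi":97,"h":47,"js":40,"w":85}
After op 13 (remove /b): {"dp":81,"fi":97,"h":47,"js":40,"w":85}
After op 14 (remove /fi): {"dp":81,"h":47,"js":40,"w":85}
After op 15 (add /g 65): {"dp":81,"g":65,"h":47,"js":40,"w":85}
After op 16 (add /k 70): {"dp":81,"g":65,"h":47,"js":40,"k":70,"w":85}
After op 17 (remove /h): {"dp":81,"g":65,"js":40,"k":70,"w":85}
After op 18 (add /dp 61): {"dp":61,"g":65,"js":40,"k":70,"w":85}
Value at /dp: 61

Answer: 61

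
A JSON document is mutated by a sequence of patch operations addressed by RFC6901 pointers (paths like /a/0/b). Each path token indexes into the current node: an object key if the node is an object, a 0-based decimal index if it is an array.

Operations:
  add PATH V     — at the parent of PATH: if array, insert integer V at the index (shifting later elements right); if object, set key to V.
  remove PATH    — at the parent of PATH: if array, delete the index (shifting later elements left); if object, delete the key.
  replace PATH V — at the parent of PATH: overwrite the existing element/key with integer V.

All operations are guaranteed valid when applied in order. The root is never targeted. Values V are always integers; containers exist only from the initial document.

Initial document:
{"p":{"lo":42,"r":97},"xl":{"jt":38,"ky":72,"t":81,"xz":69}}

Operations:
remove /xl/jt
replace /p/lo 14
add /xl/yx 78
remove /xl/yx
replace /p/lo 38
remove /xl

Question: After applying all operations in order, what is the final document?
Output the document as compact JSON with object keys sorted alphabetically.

Answer: {"p":{"lo":38,"r":97}}

Derivation:
After op 1 (remove /xl/jt): {"p":{"lo":42,"r":97},"xl":{"ky":72,"t":81,"xz":69}}
After op 2 (replace /p/lo 14): {"p":{"lo":14,"r":97},"xl":{"ky":72,"t":81,"xz":69}}
After op 3 (add /xl/yx 78): {"p":{"lo":14,"r":97},"xl":{"ky":72,"t":81,"xz":69,"yx":78}}
After op 4 (remove /xl/yx): {"p":{"lo":14,"r":97},"xl":{"ky":72,"t":81,"xz":69}}
After op 5 (replace /p/lo 38): {"p":{"lo":38,"r":97},"xl":{"ky":72,"t":81,"xz":69}}
After op 6 (remove /xl): {"p":{"lo":38,"r":97}}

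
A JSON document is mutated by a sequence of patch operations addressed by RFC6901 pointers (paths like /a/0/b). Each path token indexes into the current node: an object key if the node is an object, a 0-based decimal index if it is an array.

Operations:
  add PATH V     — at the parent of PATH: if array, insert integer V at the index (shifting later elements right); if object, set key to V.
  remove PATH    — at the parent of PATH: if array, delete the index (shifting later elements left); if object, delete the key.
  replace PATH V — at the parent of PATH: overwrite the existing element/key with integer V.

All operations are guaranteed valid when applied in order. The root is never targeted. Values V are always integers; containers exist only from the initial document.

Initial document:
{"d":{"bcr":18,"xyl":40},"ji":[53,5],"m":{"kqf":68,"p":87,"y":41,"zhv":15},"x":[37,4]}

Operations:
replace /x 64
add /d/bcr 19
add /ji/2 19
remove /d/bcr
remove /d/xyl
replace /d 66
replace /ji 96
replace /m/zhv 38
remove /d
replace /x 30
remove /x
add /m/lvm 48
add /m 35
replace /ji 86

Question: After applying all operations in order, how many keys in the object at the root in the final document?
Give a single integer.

After op 1 (replace /x 64): {"d":{"bcr":18,"xyl":40},"ji":[53,5],"m":{"kqf":68,"p":87,"y":41,"zhv":15},"x":64}
After op 2 (add /d/bcr 19): {"d":{"bcr":19,"xyl":40},"ji":[53,5],"m":{"kqf":68,"p":87,"y":41,"zhv":15},"x":64}
After op 3 (add /ji/2 19): {"d":{"bcr":19,"xyl":40},"ji":[53,5,19],"m":{"kqf":68,"p":87,"y":41,"zhv":15},"x":64}
After op 4 (remove /d/bcr): {"d":{"xyl":40},"ji":[53,5,19],"m":{"kqf":68,"p":87,"y":41,"zhv":15},"x":64}
After op 5 (remove /d/xyl): {"d":{},"ji":[53,5,19],"m":{"kqf":68,"p":87,"y":41,"zhv":15},"x":64}
After op 6 (replace /d 66): {"d":66,"ji":[53,5,19],"m":{"kqf":68,"p":87,"y":41,"zhv":15},"x":64}
After op 7 (replace /ji 96): {"d":66,"ji":96,"m":{"kqf":68,"p":87,"y":41,"zhv":15},"x":64}
After op 8 (replace /m/zhv 38): {"d":66,"ji":96,"m":{"kqf":68,"p":87,"y":41,"zhv":38},"x":64}
After op 9 (remove /d): {"ji":96,"m":{"kqf":68,"p":87,"y":41,"zhv":38},"x":64}
After op 10 (replace /x 30): {"ji":96,"m":{"kqf":68,"p":87,"y":41,"zhv":38},"x":30}
After op 11 (remove /x): {"ji":96,"m":{"kqf":68,"p":87,"y":41,"zhv":38}}
After op 12 (add /m/lvm 48): {"ji":96,"m":{"kqf":68,"lvm":48,"p":87,"y":41,"zhv":38}}
After op 13 (add /m 35): {"ji":96,"m":35}
After op 14 (replace /ji 86): {"ji":86,"m":35}
Size at the root: 2

Answer: 2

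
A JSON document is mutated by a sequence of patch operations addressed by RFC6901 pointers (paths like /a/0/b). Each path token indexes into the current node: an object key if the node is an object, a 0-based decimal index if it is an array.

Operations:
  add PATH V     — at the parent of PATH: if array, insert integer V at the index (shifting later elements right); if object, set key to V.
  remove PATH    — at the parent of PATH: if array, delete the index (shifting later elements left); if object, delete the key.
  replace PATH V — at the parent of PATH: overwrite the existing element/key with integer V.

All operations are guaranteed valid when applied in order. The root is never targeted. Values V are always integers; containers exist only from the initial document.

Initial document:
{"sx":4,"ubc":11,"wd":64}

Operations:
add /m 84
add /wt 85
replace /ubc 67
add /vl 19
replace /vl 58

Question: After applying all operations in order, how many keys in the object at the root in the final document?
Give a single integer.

Answer: 6

Derivation:
After op 1 (add /m 84): {"m":84,"sx":4,"ubc":11,"wd":64}
After op 2 (add /wt 85): {"m":84,"sx":4,"ubc":11,"wd":64,"wt":85}
After op 3 (replace /ubc 67): {"m":84,"sx":4,"ubc":67,"wd":64,"wt":85}
After op 4 (add /vl 19): {"m":84,"sx":4,"ubc":67,"vl":19,"wd":64,"wt":85}
After op 5 (replace /vl 58): {"m":84,"sx":4,"ubc":67,"vl":58,"wd":64,"wt":85}
Size at the root: 6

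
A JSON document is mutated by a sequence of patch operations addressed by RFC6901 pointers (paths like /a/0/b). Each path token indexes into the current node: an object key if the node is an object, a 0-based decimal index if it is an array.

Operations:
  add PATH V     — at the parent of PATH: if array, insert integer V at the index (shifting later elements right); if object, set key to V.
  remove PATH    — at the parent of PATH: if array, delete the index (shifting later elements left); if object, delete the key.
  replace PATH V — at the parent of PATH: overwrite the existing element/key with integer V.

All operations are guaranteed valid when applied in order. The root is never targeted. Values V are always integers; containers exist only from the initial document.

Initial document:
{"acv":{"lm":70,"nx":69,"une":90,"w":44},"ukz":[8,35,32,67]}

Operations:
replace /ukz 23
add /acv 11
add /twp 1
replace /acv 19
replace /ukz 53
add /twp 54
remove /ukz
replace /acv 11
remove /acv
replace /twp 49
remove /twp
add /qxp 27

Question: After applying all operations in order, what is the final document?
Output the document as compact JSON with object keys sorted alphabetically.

Answer: {"qxp":27}

Derivation:
After op 1 (replace /ukz 23): {"acv":{"lm":70,"nx":69,"une":90,"w":44},"ukz":23}
After op 2 (add /acv 11): {"acv":11,"ukz":23}
After op 3 (add /twp 1): {"acv":11,"twp":1,"ukz":23}
After op 4 (replace /acv 19): {"acv":19,"twp":1,"ukz":23}
After op 5 (replace /ukz 53): {"acv":19,"twp":1,"ukz":53}
After op 6 (add /twp 54): {"acv":19,"twp":54,"ukz":53}
After op 7 (remove /ukz): {"acv":19,"twp":54}
After op 8 (replace /acv 11): {"acv":11,"twp":54}
After op 9 (remove /acv): {"twp":54}
After op 10 (replace /twp 49): {"twp":49}
After op 11 (remove /twp): {}
After op 12 (add /qxp 27): {"qxp":27}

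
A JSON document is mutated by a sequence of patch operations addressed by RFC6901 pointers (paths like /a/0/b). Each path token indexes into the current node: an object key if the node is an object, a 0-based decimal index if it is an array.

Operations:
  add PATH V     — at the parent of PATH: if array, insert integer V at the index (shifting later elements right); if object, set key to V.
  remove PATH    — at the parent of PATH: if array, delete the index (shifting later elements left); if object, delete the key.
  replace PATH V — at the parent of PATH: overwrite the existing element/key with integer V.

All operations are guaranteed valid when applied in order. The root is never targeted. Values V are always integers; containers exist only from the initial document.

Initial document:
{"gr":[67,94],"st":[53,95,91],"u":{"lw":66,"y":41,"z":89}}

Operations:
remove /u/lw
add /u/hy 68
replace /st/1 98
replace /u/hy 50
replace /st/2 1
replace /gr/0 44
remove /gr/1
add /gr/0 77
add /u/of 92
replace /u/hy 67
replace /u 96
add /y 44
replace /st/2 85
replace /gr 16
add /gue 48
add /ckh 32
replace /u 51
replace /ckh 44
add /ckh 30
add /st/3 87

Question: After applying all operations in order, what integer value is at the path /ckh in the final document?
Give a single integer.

Answer: 30

Derivation:
After op 1 (remove /u/lw): {"gr":[67,94],"st":[53,95,91],"u":{"y":41,"z":89}}
After op 2 (add /u/hy 68): {"gr":[67,94],"st":[53,95,91],"u":{"hy":68,"y":41,"z":89}}
After op 3 (replace /st/1 98): {"gr":[67,94],"st":[53,98,91],"u":{"hy":68,"y":41,"z":89}}
After op 4 (replace /u/hy 50): {"gr":[67,94],"st":[53,98,91],"u":{"hy":50,"y":41,"z":89}}
After op 5 (replace /st/2 1): {"gr":[67,94],"st":[53,98,1],"u":{"hy":50,"y":41,"z":89}}
After op 6 (replace /gr/0 44): {"gr":[44,94],"st":[53,98,1],"u":{"hy":50,"y":41,"z":89}}
After op 7 (remove /gr/1): {"gr":[44],"st":[53,98,1],"u":{"hy":50,"y":41,"z":89}}
After op 8 (add /gr/0 77): {"gr":[77,44],"st":[53,98,1],"u":{"hy":50,"y":41,"z":89}}
After op 9 (add /u/of 92): {"gr":[77,44],"st":[53,98,1],"u":{"hy":50,"of":92,"y":41,"z":89}}
After op 10 (replace /u/hy 67): {"gr":[77,44],"st":[53,98,1],"u":{"hy":67,"of":92,"y":41,"z":89}}
After op 11 (replace /u 96): {"gr":[77,44],"st":[53,98,1],"u":96}
After op 12 (add /y 44): {"gr":[77,44],"st":[53,98,1],"u":96,"y":44}
After op 13 (replace /st/2 85): {"gr":[77,44],"st":[53,98,85],"u":96,"y":44}
After op 14 (replace /gr 16): {"gr":16,"st":[53,98,85],"u":96,"y":44}
After op 15 (add /gue 48): {"gr":16,"gue":48,"st":[53,98,85],"u":96,"y":44}
After op 16 (add /ckh 32): {"ckh":32,"gr":16,"gue":48,"st":[53,98,85],"u":96,"y":44}
After op 17 (replace /u 51): {"ckh":32,"gr":16,"gue":48,"st":[53,98,85],"u":51,"y":44}
After op 18 (replace /ckh 44): {"ckh":44,"gr":16,"gue":48,"st":[53,98,85],"u":51,"y":44}
After op 19 (add /ckh 30): {"ckh":30,"gr":16,"gue":48,"st":[53,98,85],"u":51,"y":44}
After op 20 (add /st/3 87): {"ckh":30,"gr":16,"gue":48,"st":[53,98,85,87],"u":51,"y":44}
Value at /ckh: 30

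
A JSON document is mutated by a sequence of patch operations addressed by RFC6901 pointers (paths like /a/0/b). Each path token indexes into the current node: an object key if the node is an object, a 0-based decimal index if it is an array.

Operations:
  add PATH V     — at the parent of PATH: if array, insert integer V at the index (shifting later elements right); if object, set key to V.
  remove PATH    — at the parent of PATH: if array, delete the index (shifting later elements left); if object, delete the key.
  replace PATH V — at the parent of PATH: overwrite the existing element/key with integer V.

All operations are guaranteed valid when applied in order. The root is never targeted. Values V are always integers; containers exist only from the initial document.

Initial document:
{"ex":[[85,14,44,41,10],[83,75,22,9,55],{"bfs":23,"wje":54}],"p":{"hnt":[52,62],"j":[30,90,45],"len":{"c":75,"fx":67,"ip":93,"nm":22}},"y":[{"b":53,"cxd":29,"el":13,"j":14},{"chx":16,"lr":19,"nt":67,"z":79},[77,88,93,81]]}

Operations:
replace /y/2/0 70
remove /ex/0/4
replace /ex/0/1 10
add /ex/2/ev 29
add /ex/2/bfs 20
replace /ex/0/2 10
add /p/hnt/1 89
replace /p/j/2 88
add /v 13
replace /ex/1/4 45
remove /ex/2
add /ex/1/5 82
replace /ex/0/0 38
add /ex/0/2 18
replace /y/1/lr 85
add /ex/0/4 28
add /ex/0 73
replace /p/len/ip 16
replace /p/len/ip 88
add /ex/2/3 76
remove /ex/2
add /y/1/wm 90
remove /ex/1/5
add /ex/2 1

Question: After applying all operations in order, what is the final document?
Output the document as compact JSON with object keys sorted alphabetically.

Answer: {"ex":[73,[38,10,18,10,28],1],"p":{"hnt":[52,89,62],"j":[30,90,88],"len":{"c":75,"fx":67,"ip":88,"nm":22}},"v":13,"y":[{"b":53,"cxd":29,"el":13,"j":14},{"chx":16,"lr":85,"nt":67,"wm":90,"z":79},[70,88,93,81]]}

Derivation:
After op 1 (replace /y/2/0 70): {"ex":[[85,14,44,41,10],[83,75,22,9,55],{"bfs":23,"wje":54}],"p":{"hnt":[52,62],"j":[30,90,45],"len":{"c":75,"fx":67,"ip":93,"nm":22}},"y":[{"b":53,"cxd":29,"el":13,"j":14},{"chx":16,"lr":19,"nt":67,"z":79},[70,88,93,81]]}
After op 2 (remove /ex/0/4): {"ex":[[85,14,44,41],[83,75,22,9,55],{"bfs":23,"wje":54}],"p":{"hnt":[52,62],"j":[30,90,45],"len":{"c":75,"fx":67,"ip":93,"nm":22}},"y":[{"b":53,"cxd":29,"el":13,"j":14},{"chx":16,"lr":19,"nt":67,"z":79},[70,88,93,81]]}
After op 3 (replace /ex/0/1 10): {"ex":[[85,10,44,41],[83,75,22,9,55],{"bfs":23,"wje":54}],"p":{"hnt":[52,62],"j":[30,90,45],"len":{"c":75,"fx":67,"ip":93,"nm":22}},"y":[{"b":53,"cxd":29,"el":13,"j":14},{"chx":16,"lr":19,"nt":67,"z":79},[70,88,93,81]]}
After op 4 (add /ex/2/ev 29): {"ex":[[85,10,44,41],[83,75,22,9,55],{"bfs":23,"ev":29,"wje":54}],"p":{"hnt":[52,62],"j":[30,90,45],"len":{"c":75,"fx":67,"ip":93,"nm":22}},"y":[{"b":53,"cxd":29,"el":13,"j":14},{"chx":16,"lr":19,"nt":67,"z":79},[70,88,93,81]]}
After op 5 (add /ex/2/bfs 20): {"ex":[[85,10,44,41],[83,75,22,9,55],{"bfs":20,"ev":29,"wje":54}],"p":{"hnt":[52,62],"j":[30,90,45],"len":{"c":75,"fx":67,"ip":93,"nm":22}},"y":[{"b":53,"cxd":29,"el":13,"j":14},{"chx":16,"lr":19,"nt":67,"z":79},[70,88,93,81]]}
After op 6 (replace /ex/0/2 10): {"ex":[[85,10,10,41],[83,75,22,9,55],{"bfs":20,"ev":29,"wje":54}],"p":{"hnt":[52,62],"j":[30,90,45],"len":{"c":75,"fx":67,"ip":93,"nm":22}},"y":[{"b":53,"cxd":29,"el":13,"j":14},{"chx":16,"lr":19,"nt":67,"z":79},[70,88,93,81]]}
After op 7 (add /p/hnt/1 89): {"ex":[[85,10,10,41],[83,75,22,9,55],{"bfs":20,"ev":29,"wje":54}],"p":{"hnt":[52,89,62],"j":[30,90,45],"len":{"c":75,"fx":67,"ip":93,"nm":22}},"y":[{"b":53,"cxd":29,"el":13,"j":14},{"chx":16,"lr":19,"nt":67,"z":79},[70,88,93,81]]}
After op 8 (replace /p/j/2 88): {"ex":[[85,10,10,41],[83,75,22,9,55],{"bfs":20,"ev":29,"wje":54}],"p":{"hnt":[52,89,62],"j":[30,90,88],"len":{"c":75,"fx":67,"ip":93,"nm":22}},"y":[{"b":53,"cxd":29,"el":13,"j":14},{"chx":16,"lr":19,"nt":67,"z":79},[70,88,93,81]]}
After op 9 (add /v 13): {"ex":[[85,10,10,41],[83,75,22,9,55],{"bfs":20,"ev":29,"wje":54}],"p":{"hnt":[52,89,62],"j":[30,90,88],"len":{"c":75,"fx":67,"ip":93,"nm":22}},"v":13,"y":[{"b":53,"cxd":29,"el":13,"j":14},{"chx":16,"lr":19,"nt":67,"z":79},[70,88,93,81]]}
After op 10 (replace /ex/1/4 45): {"ex":[[85,10,10,41],[83,75,22,9,45],{"bfs":20,"ev":29,"wje":54}],"p":{"hnt":[52,89,62],"j":[30,90,88],"len":{"c":75,"fx":67,"ip":93,"nm":22}},"v":13,"y":[{"b":53,"cxd":29,"el":13,"j":14},{"chx":16,"lr":19,"nt":67,"z":79},[70,88,93,81]]}
After op 11 (remove /ex/2): {"ex":[[85,10,10,41],[83,75,22,9,45]],"p":{"hnt":[52,89,62],"j":[30,90,88],"len":{"c":75,"fx":67,"ip":93,"nm":22}},"v":13,"y":[{"b":53,"cxd":29,"el":13,"j":14},{"chx":16,"lr":19,"nt":67,"z":79},[70,88,93,81]]}
After op 12 (add /ex/1/5 82): {"ex":[[85,10,10,41],[83,75,22,9,45,82]],"p":{"hnt":[52,89,62],"j":[30,90,88],"len":{"c":75,"fx":67,"ip":93,"nm":22}},"v":13,"y":[{"b":53,"cxd":29,"el":13,"j":14},{"chx":16,"lr":19,"nt":67,"z":79},[70,88,93,81]]}
After op 13 (replace /ex/0/0 38): {"ex":[[38,10,10,41],[83,75,22,9,45,82]],"p":{"hnt":[52,89,62],"j":[30,90,88],"len":{"c":75,"fx":67,"ip":93,"nm":22}},"v":13,"y":[{"b":53,"cxd":29,"el":13,"j":14},{"chx":16,"lr":19,"nt":67,"z":79},[70,88,93,81]]}
After op 14 (add /ex/0/2 18): {"ex":[[38,10,18,10,41],[83,75,22,9,45,82]],"p":{"hnt":[52,89,62],"j":[30,90,88],"len":{"c":75,"fx":67,"ip":93,"nm":22}},"v":13,"y":[{"b":53,"cxd":29,"el":13,"j":14},{"chx":16,"lr":19,"nt":67,"z":79},[70,88,93,81]]}
After op 15 (replace /y/1/lr 85): {"ex":[[38,10,18,10,41],[83,75,22,9,45,82]],"p":{"hnt":[52,89,62],"j":[30,90,88],"len":{"c":75,"fx":67,"ip":93,"nm":22}},"v":13,"y":[{"b":53,"cxd":29,"el":13,"j":14},{"chx":16,"lr":85,"nt":67,"z":79},[70,88,93,81]]}
After op 16 (add /ex/0/4 28): {"ex":[[38,10,18,10,28,41],[83,75,22,9,45,82]],"p":{"hnt":[52,89,62],"j":[30,90,88],"len":{"c":75,"fx":67,"ip":93,"nm":22}},"v":13,"y":[{"b":53,"cxd":29,"el":13,"j":14},{"chx":16,"lr":85,"nt":67,"z":79},[70,88,93,81]]}
After op 17 (add /ex/0 73): {"ex":[73,[38,10,18,10,28,41],[83,75,22,9,45,82]],"p":{"hnt":[52,89,62],"j":[30,90,88],"len":{"c":75,"fx":67,"ip":93,"nm":22}},"v":13,"y":[{"b":53,"cxd":29,"el":13,"j":14},{"chx":16,"lr":85,"nt":67,"z":79},[70,88,93,81]]}
After op 18 (replace /p/len/ip 16): {"ex":[73,[38,10,18,10,28,41],[83,75,22,9,45,82]],"p":{"hnt":[52,89,62],"j":[30,90,88],"len":{"c":75,"fx":67,"ip":16,"nm":22}},"v":13,"y":[{"b":53,"cxd":29,"el":13,"j":14},{"chx":16,"lr":85,"nt":67,"z":79},[70,88,93,81]]}
After op 19 (replace /p/len/ip 88): {"ex":[73,[38,10,18,10,28,41],[83,75,22,9,45,82]],"p":{"hnt":[52,89,62],"j":[30,90,88],"len":{"c":75,"fx":67,"ip":88,"nm":22}},"v":13,"y":[{"b":53,"cxd":29,"el":13,"j":14},{"chx":16,"lr":85,"nt":67,"z":79},[70,88,93,81]]}
After op 20 (add /ex/2/3 76): {"ex":[73,[38,10,18,10,28,41],[83,75,22,76,9,45,82]],"p":{"hnt":[52,89,62],"j":[30,90,88],"len":{"c":75,"fx":67,"ip":88,"nm":22}},"v":13,"y":[{"b":53,"cxd":29,"el":13,"j":14},{"chx":16,"lr":85,"nt":67,"z":79},[70,88,93,81]]}
After op 21 (remove /ex/2): {"ex":[73,[38,10,18,10,28,41]],"p":{"hnt":[52,89,62],"j":[30,90,88],"len":{"c":75,"fx":67,"ip":88,"nm":22}},"v":13,"y":[{"b":53,"cxd":29,"el":13,"j":14},{"chx":16,"lr":85,"nt":67,"z":79},[70,88,93,81]]}
After op 22 (add /y/1/wm 90): {"ex":[73,[38,10,18,10,28,41]],"p":{"hnt":[52,89,62],"j":[30,90,88],"len":{"c":75,"fx":67,"ip":88,"nm":22}},"v":13,"y":[{"b":53,"cxd":29,"el":13,"j":14},{"chx":16,"lr":85,"nt":67,"wm":90,"z":79},[70,88,93,81]]}
After op 23 (remove /ex/1/5): {"ex":[73,[38,10,18,10,28]],"p":{"hnt":[52,89,62],"j":[30,90,88],"len":{"c":75,"fx":67,"ip":88,"nm":22}},"v":13,"y":[{"b":53,"cxd":29,"el":13,"j":14},{"chx":16,"lr":85,"nt":67,"wm":90,"z":79},[70,88,93,81]]}
After op 24 (add /ex/2 1): {"ex":[73,[38,10,18,10,28],1],"p":{"hnt":[52,89,62],"j":[30,90,88],"len":{"c":75,"fx":67,"ip":88,"nm":22}},"v":13,"y":[{"b":53,"cxd":29,"el":13,"j":14},{"chx":16,"lr":85,"nt":67,"wm":90,"z":79},[70,88,93,81]]}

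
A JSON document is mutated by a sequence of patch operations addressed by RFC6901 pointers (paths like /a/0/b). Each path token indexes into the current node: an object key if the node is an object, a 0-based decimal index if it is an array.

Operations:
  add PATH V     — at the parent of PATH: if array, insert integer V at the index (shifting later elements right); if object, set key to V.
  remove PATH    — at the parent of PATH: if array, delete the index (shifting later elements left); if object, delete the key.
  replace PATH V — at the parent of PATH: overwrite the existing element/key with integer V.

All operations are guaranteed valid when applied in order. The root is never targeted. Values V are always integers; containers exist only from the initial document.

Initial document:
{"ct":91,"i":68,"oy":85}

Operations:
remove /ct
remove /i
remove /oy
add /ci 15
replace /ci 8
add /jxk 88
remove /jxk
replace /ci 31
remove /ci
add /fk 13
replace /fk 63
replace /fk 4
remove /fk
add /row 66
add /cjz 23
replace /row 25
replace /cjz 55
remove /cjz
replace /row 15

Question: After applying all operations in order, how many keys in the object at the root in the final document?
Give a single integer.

Answer: 1

Derivation:
After op 1 (remove /ct): {"i":68,"oy":85}
After op 2 (remove /i): {"oy":85}
After op 3 (remove /oy): {}
After op 4 (add /ci 15): {"ci":15}
After op 5 (replace /ci 8): {"ci":8}
After op 6 (add /jxk 88): {"ci":8,"jxk":88}
After op 7 (remove /jxk): {"ci":8}
After op 8 (replace /ci 31): {"ci":31}
After op 9 (remove /ci): {}
After op 10 (add /fk 13): {"fk":13}
After op 11 (replace /fk 63): {"fk":63}
After op 12 (replace /fk 4): {"fk":4}
After op 13 (remove /fk): {}
After op 14 (add /row 66): {"row":66}
After op 15 (add /cjz 23): {"cjz":23,"row":66}
After op 16 (replace /row 25): {"cjz":23,"row":25}
After op 17 (replace /cjz 55): {"cjz":55,"row":25}
After op 18 (remove /cjz): {"row":25}
After op 19 (replace /row 15): {"row":15}
Size at the root: 1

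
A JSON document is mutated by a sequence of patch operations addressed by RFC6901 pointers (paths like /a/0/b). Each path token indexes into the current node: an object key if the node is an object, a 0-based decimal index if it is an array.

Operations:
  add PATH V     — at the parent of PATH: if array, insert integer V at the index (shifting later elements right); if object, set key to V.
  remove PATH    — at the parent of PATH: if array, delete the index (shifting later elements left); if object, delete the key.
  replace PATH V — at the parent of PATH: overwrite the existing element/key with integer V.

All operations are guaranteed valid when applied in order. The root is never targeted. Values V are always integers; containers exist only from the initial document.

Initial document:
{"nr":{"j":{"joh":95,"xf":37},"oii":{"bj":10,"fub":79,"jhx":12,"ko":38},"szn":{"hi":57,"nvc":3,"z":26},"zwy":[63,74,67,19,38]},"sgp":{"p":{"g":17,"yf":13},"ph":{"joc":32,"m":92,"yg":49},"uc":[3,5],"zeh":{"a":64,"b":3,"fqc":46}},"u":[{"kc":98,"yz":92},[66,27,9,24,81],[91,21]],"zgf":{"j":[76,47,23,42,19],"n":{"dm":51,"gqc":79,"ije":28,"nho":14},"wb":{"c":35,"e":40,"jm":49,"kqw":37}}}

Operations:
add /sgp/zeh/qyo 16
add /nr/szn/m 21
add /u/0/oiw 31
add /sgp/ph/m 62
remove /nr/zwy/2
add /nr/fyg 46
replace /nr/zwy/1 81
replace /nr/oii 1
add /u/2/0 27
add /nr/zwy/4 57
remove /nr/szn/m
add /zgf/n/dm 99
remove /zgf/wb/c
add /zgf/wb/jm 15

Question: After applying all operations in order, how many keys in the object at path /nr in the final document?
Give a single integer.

After op 1 (add /sgp/zeh/qyo 16): {"nr":{"j":{"joh":95,"xf":37},"oii":{"bj":10,"fub":79,"jhx":12,"ko":38},"szn":{"hi":57,"nvc":3,"z":26},"zwy":[63,74,67,19,38]},"sgp":{"p":{"g":17,"yf":13},"ph":{"joc":32,"m":92,"yg":49},"uc":[3,5],"zeh":{"a":64,"b":3,"fqc":46,"qyo":16}},"u":[{"kc":98,"yz":92},[66,27,9,24,81],[91,21]],"zgf":{"j":[76,47,23,42,19],"n":{"dm":51,"gqc":79,"ije":28,"nho":14},"wb":{"c":35,"e":40,"jm":49,"kqw":37}}}
After op 2 (add /nr/szn/m 21): {"nr":{"j":{"joh":95,"xf":37},"oii":{"bj":10,"fub":79,"jhx":12,"ko":38},"szn":{"hi":57,"m":21,"nvc":3,"z":26},"zwy":[63,74,67,19,38]},"sgp":{"p":{"g":17,"yf":13},"ph":{"joc":32,"m":92,"yg":49},"uc":[3,5],"zeh":{"a":64,"b":3,"fqc":46,"qyo":16}},"u":[{"kc":98,"yz":92},[66,27,9,24,81],[91,21]],"zgf":{"j":[76,47,23,42,19],"n":{"dm":51,"gqc":79,"ije":28,"nho":14},"wb":{"c":35,"e":40,"jm":49,"kqw":37}}}
After op 3 (add /u/0/oiw 31): {"nr":{"j":{"joh":95,"xf":37},"oii":{"bj":10,"fub":79,"jhx":12,"ko":38},"szn":{"hi":57,"m":21,"nvc":3,"z":26},"zwy":[63,74,67,19,38]},"sgp":{"p":{"g":17,"yf":13},"ph":{"joc":32,"m":92,"yg":49},"uc":[3,5],"zeh":{"a":64,"b":3,"fqc":46,"qyo":16}},"u":[{"kc":98,"oiw":31,"yz":92},[66,27,9,24,81],[91,21]],"zgf":{"j":[76,47,23,42,19],"n":{"dm":51,"gqc":79,"ije":28,"nho":14},"wb":{"c":35,"e":40,"jm":49,"kqw":37}}}
After op 4 (add /sgp/ph/m 62): {"nr":{"j":{"joh":95,"xf":37},"oii":{"bj":10,"fub":79,"jhx":12,"ko":38},"szn":{"hi":57,"m":21,"nvc":3,"z":26},"zwy":[63,74,67,19,38]},"sgp":{"p":{"g":17,"yf":13},"ph":{"joc":32,"m":62,"yg":49},"uc":[3,5],"zeh":{"a":64,"b":3,"fqc":46,"qyo":16}},"u":[{"kc":98,"oiw":31,"yz":92},[66,27,9,24,81],[91,21]],"zgf":{"j":[76,47,23,42,19],"n":{"dm":51,"gqc":79,"ije":28,"nho":14},"wb":{"c":35,"e":40,"jm":49,"kqw":37}}}
After op 5 (remove /nr/zwy/2): {"nr":{"j":{"joh":95,"xf":37},"oii":{"bj":10,"fub":79,"jhx":12,"ko":38},"szn":{"hi":57,"m":21,"nvc":3,"z":26},"zwy":[63,74,19,38]},"sgp":{"p":{"g":17,"yf":13},"ph":{"joc":32,"m":62,"yg":49},"uc":[3,5],"zeh":{"a":64,"b":3,"fqc":46,"qyo":16}},"u":[{"kc":98,"oiw":31,"yz":92},[66,27,9,24,81],[91,21]],"zgf":{"j":[76,47,23,42,19],"n":{"dm":51,"gqc":79,"ije":28,"nho":14},"wb":{"c":35,"e":40,"jm":49,"kqw":37}}}
After op 6 (add /nr/fyg 46): {"nr":{"fyg":46,"j":{"joh":95,"xf":37},"oii":{"bj":10,"fub":79,"jhx":12,"ko":38},"szn":{"hi":57,"m":21,"nvc":3,"z":26},"zwy":[63,74,19,38]},"sgp":{"p":{"g":17,"yf":13},"ph":{"joc":32,"m":62,"yg":49},"uc":[3,5],"zeh":{"a":64,"b":3,"fqc":46,"qyo":16}},"u":[{"kc":98,"oiw":31,"yz":92},[66,27,9,24,81],[91,21]],"zgf":{"j":[76,47,23,42,19],"n":{"dm":51,"gqc":79,"ije":28,"nho":14},"wb":{"c":35,"e":40,"jm":49,"kqw":37}}}
After op 7 (replace /nr/zwy/1 81): {"nr":{"fyg":46,"j":{"joh":95,"xf":37},"oii":{"bj":10,"fub":79,"jhx":12,"ko":38},"szn":{"hi":57,"m":21,"nvc":3,"z":26},"zwy":[63,81,19,38]},"sgp":{"p":{"g":17,"yf":13},"ph":{"joc":32,"m":62,"yg":49},"uc":[3,5],"zeh":{"a":64,"b":3,"fqc":46,"qyo":16}},"u":[{"kc":98,"oiw":31,"yz":92},[66,27,9,24,81],[91,21]],"zgf":{"j":[76,47,23,42,19],"n":{"dm":51,"gqc":79,"ije":28,"nho":14},"wb":{"c":35,"e":40,"jm":49,"kqw":37}}}
After op 8 (replace /nr/oii 1): {"nr":{"fyg":46,"j":{"joh":95,"xf":37},"oii":1,"szn":{"hi":57,"m":21,"nvc":3,"z":26},"zwy":[63,81,19,38]},"sgp":{"p":{"g":17,"yf":13},"ph":{"joc":32,"m":62,"yg":49},"uc":[3,5],"zeh":{"a":64,"b":3,"fqc":46,"qyo":16}},"u":[{"kc":98,"oiw":31,"yz":92},[66,27,9,24,81],[91,21]],"zgf":{"j":[76,47,23,42,19],"n":{"dm":51,"gqc":79,"ije":28,"nho":14},"wb":{"c":35,"e":40,"jm":49,"kqw":37}}}
After op 9 (add /u/2/0 27): {"nr":{"fyg":46,"j":{"joh":95,"xf":37},"oii":1,"szn":{"hi":57,"m":21,"nvc":3,"z":26},"zwy":[63,81,19,38]},"sgp":{"p":{"g":17,"yf":13},"ph":{"joc":32,"m":62,"yg":49},"uc":[3,5],"zeh":{"a":64,"b":3,"fqc":46,"qyo":16}},"u":[{"kc":98,"oiw":31,"yz":92},[66,27,9,24,81],[27,91,21]],"zgf":{"j":[76,47,23,42,19],"n":{"dm":51,"gqc":79,"ije":28,"nho":14},"wb":{"c":35,"e":40,"jm":49,"kqw":37}}}
After op 10 (add /nr/zwy/4 57): {"nr":{"fyg":46,"j":{"joh":95,"xf":37},"oii":1,"szn":{"hi":57,"m":21,"nvc":3,"z":26},"zwy":[63,81,19,38,57]},"sgp":{"p":{"g":17,"yf":13},"ph":{"joc":32,"m":62,"yg":49},"uc":[3,5],"zeh":{"a":64,"b":3,"fqc":46,"qyo":16}},"u":[{"kc":98,"oiw":31,"yz":92},[66,27,9,24,81],[27,91,21]],"zgf":{"j":[76,47,23,42,19],"n":{"dm":51,"gqc":79,"ije":28,"nho":14},"wb":{"c":35,"e":40,"jm":49,"kqw":37}}}
After op 11 (remove /nr/szn/m): {"nr":{"fyg":46,"j":{"joh":95,"xf":37},"oii":1,"szn":{"hi":57,"nvc":3,"z":26},"zwy":[63,81,19,38,57]},"sgp":{"p":{"g":17,"yf":13},"ph":{"joc":32,"m":62,"yg":49},"uc":[3,5],"zeh":{"a":64,"b":3,"fqc":46,"qyo":16}},"u":[{"kc":98,"oiw":31,"yz":92},[66,27,9,24,81],[27,91,21]],"zgf":{"j":[76,47,23,42,19],"n":{"dm":51,"gqc":79,"ije":28,"nho":14},"wb":{"c":35,"e":40,"jm":49,"kqw":37}}}
After op 12 (add /zgf/n/dm 99): {"nr":{"fyg":46,"j":{"joh":95,"xf":37},"oii":1,"szn":{"hi":57,"nvc":3,"z":26},"zwy":[63,81,19,38,57]},"sgp":{"p":{"g":17,"yf":13},"ph":{"joc":32,"m":62,"yg":49},"uc":[3,5],"zeh":{"a":64,"b":3,"fqc":46,"qyo":16}},"u":[{"kc":98,"oiw":31,"yz":92},[66,27,9,24,81],[27,91,21]],"zgf":{"j":[76,47,23,42,19],"n":{"dm":99,"gqc":79,"ije":28,"nho":14},"wb":{"c":35,"e":40,"jm":49,"kqw":37}}}
After op 13 (remove /zgf/wb/c): {"nr":{"fyg":46,"j":{"joh":95,"xf":37},"oii":1,"szn":{"hi":57,"nvc":3,"z":26},"zwy":[63,81,19,38,57]},"sgp":{"p":{"g":17,"yf":13},"ph":{"joc":32,"m":62,"yg":49},"uc":[3,5],"zeh":{"a":64,"b":3,"fqc":46,"qyo":16}},"u":[{"kc":98,"oiw":31,"yz":92},[66,27,9,24,81],[27,91,21]],"zgf":{"j":[76,47,23,42,19],"n":{"dm":99,"gqc":79,"ije":28,"nho":14},"wb":{"e":40,"jm":49,"kqw":37}}}
After op 14 (add /zgf/wb/jm 15): {"nr":{"fyg":46,"j":{"joh":95,"xf":37},"oii":1,"szn":{"hi":57,"nvc":3,"z":26},"zwy":[63,81,19,38,57]},"sgp":{"p":{"g":17,"yf":13},"ph":{"joc":32,"m":62,"yg":49},"uc":[3,5],"zeh":{"a":64,"b":3,"fqc":46,"qyo":16}},"u":[{"kc":98,"oiw":31,"yz":92},[66,27,9,24,81],[27,91,21]],"zgf":{"j":[76,47,23,42,19],"n":{"dm":99,"gqc":79,"ije":28,"nho":14},"wb":{"e":40,"jm":15,"kqw":37}}}
Size at path /nr: 5

Answer: 5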